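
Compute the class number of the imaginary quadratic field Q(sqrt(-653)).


K = Q(sqrt(-653)). d mod 4 = 3, so D = disc(K) = 4d = -2612
h(K) equals the number of primitive reduced positive-definite forms (a, b, c) = a*x^2 + b*x*y + c*y^2 with b^2 - 4ac = D,
where reduced means |b| <= a <= c, with b >= 0 whenever |b| = a or a = c, and primitive means gcd(a, b, c) = 1.
Reduced forces 3a^2 <= |D| = 2612, so 1 <= a <= 29; b must have the parity of D, and c = (b^2 - D)/(4a) must be an integer >= a.
Enumerate a = 1..29, b in [-a, a]:
  a=1: (1, 0, 653)  [1]
  a=2: (2, 2, 327)  [1]
  a=3: (3, -2, 218), (3, 2, 218)  [2]
  a=4..5: none
  a=6: (6, -2, 109), (6, 2, 109)  [2]
  a=7..8: none
  a=9: (9, -4, 73), (9, 4, 73)  [2]
  a=10..12: none
  a=13: (13, -12, 53), (13, 12, 53)  [2]
  a=14..17: none
  a=18: (18, -14, 39), (18, 14, 39)  [2]
  a=19..25: none
  a=26: (26, -14, 27), (26, 14, 27)  [2]
  a=27..29: none
Total reduced forms: 1 + 1 + 2 + 2 + 2 + 2 + 2 + 2 = 14
h = 14

14


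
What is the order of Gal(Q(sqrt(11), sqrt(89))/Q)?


The 2 square roots of distinct primes are multiplicatively independent over Q,
so [K:Q] = 2^2 and Gal(K/Q) is isomorphic to (Z/2Z)^2.
|Gal| = 2^2 = 4

4


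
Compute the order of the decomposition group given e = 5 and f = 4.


|D_P| = e * f
= 5 * 4
= 20

20


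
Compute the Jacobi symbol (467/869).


Compute (467/869) via quadratic reciprocity:
  reciprocity: (467/869) -> +(869/467)
  reduce: (402/467)
  pull out 2: (2/467) = -1  (since 467 mod 8 = 3)
  reciprocity: (201/467) -> +(467/201)
  reduce: (65/201)
  reciprocity: (65/201) -> +(201/65)
  reduce: (6/65)
  pull out 2: (2/65) = +1  (since 65 mod 8 = 1)
  reciprocity: (3/65) -> +(65/3)
  reduce: (2/3)
  pull out 2: (2/3) = -1  (since 3 mod 8 = 3)
  (1/3) = 1
Product of signs = 1

1


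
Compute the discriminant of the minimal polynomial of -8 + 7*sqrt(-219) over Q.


The element -8 + 7*sqrt(-219) has minimal polynomial:
x^2 + 16*x + 10795
Discriminant = (16)^2 - 4*(10795)
= 256 - 43180
= -42924

-42924


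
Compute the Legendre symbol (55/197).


p = 197 is prime, so compute (55/197) with the reciprocity algorithm (Jacobi-symbol steps: pull out 2s via (2/n), flip via reciprocity, reduce):
  reciprocity: (55/197) -> +(197/55)
  reduce: (32/55)
  pull out 2: (2/55) = +1  (since 55 mod 8 = 7)
  pull out 2: (2/55) = +1  (since 55 mod 8 = 7)
  pull out 2: (2/55) = +1  (since 55 mod 8 = 7)
  pull out 2: (2/55) = +1  (since 55 mod 8 = 7)
  pull out 2: (2/55) = +1  (since 55 mod 8 = 7)
  (1/55) = 1
Product of signs = 1
(55/197) = 1

1


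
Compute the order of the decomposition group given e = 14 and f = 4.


|D_P| = e * f
= 14 * 4
= 56

56


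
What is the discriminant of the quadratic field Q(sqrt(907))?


For K = Q(sqrt(d)) with d squarefree: disc(K) = d if d = 1 mod 4, and disc(K) = 4d if d = 2 or 3 mod 4.
Here d = 907, and d mod 4 = 3.
d = 3 mod 4, not 1 (O_K = Z[sqrt(d)]), so disc(K) = 4d = 4 * (907) = 3628

3628


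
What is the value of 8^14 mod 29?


p = 29 is prime and the exponent is (p-1)/2 = 14, so by Euler's criterion 8^14 = (8/29) = +1 or -1 mod 29.
Compute by square-and-multiply:
  14 = 8 + 4 + 2 (binary 1110)
  Repeated squaring mod 29: 8^1 = 8, 8^2 = 6, 8^4 = 7, 8^8 = 20
  8^14 = 8^8 * 8^4 * 8^2 = 20 * 7 * 6 mod 29
    20 * 7 = 140 = 24 mod 29
    24 * 6 = 144 = 28 mod 29
  8^14 = 28 mod 29
Result 28 = p - 1 = -1 mod 29: 8 is a quadratic non-residue mod 29. As a residue in [0, p-1] the value is 28.
8^14 mod 29 = 28

28


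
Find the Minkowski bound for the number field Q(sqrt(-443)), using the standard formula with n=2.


d = -443, d mod 4 = 1, so disc(K) = d = -443; |disc(K)| = 443
Imaginary quadratic field, so n = 2, s = r2 = 1, r1 = 0
M = (n!/n^n) * (4/pi)^s * sqrt(|disc(K)|) = (2!/2^2) * (4/pi)^1 * sqrt(443)
= 0.5 * 1.273240 * 21.047565
= 13.3993

13.3993


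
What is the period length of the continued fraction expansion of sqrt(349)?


Run the CF algorithm for sqrt(349).
a_0 = floor(sqrt(349)) = 18; set m_0=0, q_0=1.
Recurrence: m' = q*a - m,  q' = (d - m'^2)/q,  a' = floor((a_0 + m')/q').
  step 1: m=18, q=25, a=1
  step 2: m=7, q=12, a=2
  step 3: m=17, q=5, a=7
  step 4: m=18, q=5, a=7
  step 5: m=17, q=12, a=2
  step 6: m=7, q=25, a=1
  step 7: m=18, q=1, a=36
a_7 = 2*a_0 = 36, so the period closes here.
sqrt(349) = [18; 1, 2, 7, 7, 2, 1, 36]
Period length = 7

7


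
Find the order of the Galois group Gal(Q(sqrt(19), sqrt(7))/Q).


The 2 square roots of distinct primes are multiplicatively independent over Q,
so [K:Q] = 2^2 and Gal(K/Q) is isomorphic to (Z/2Z)^2.
|Gal| = 2^2 = 4

4


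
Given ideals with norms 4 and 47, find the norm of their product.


N(IJ) = N(I) * N(J)
= 4 * 47
= 188

188


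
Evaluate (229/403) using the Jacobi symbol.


Compute (229/403) via quadratic reciprocity:
  reciprocity: (229/403) -> +(403/229)
  reduce: (174/229)
  pull out 2: (2/229) = -1  (since 229 mod 8 = 5)
  reciprocity: (87/229) -> +(229/87)
  reduce: (55/87)
  reciprocity: (55/87) -> -(87/55)
  reduce: (32/55)
  pull out 2: (2/55) = +1  (since 55 mod 8 = 7)
  pull out 2: (2/55) = +1  (since 55 mod 8 = 7)
  pull out 2: (2/55) = +1  (since 55 mod 8 = 7)
  pull out 2: (2/55) = +1  (since 55 mod 8 = 7)
  pull out 2: (2/55) = +1  (since 55 mod 8 = 7)
  (1/55) = 1
Product of signs = 1

1


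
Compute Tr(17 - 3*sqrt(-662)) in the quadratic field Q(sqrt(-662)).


Tr(a + b*sqrt(d)) = (a + b*sqrt(d)) + (a - b*sqrt(d)) = 2a
= 2 * (17)
= 34

34


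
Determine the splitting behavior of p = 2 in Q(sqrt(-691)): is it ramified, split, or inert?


K = Q(sqrt(-691)). Since d mod 4 = 1, disc(K) = -691.
Check p | disc: -691 mod 2 = 1.
p=2 does not divide disc (d is 1 mod 4). 2 splits iff d = 1 mod 8.
d mod 8 = 5, so (d/2) = -1.
(d/p) = -1, so p is inert: (p) stays prime with e=1, f=2, g=1.
Therefore p is inert.

inert


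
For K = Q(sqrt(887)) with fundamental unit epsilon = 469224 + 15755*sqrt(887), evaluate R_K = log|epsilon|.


epsilon = 469224 + 15755*sqrt(887)
= 938448.0000
R = ln(938448.0000)
= 13.7520

13.7520


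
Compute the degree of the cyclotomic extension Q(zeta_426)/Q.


The degree equals Euler's totient phi(426).
426 = 2 * 3 * 71
phi(426) = 140

140


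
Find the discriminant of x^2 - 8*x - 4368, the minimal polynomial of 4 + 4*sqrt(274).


The element 4 + 4*sqrt(274) has minimal polynomial:
x^2 - 8*x - 4368
Discriminant = (-8)^2 - 4*(-4368)
= 64 + 17472
= 17536

17536


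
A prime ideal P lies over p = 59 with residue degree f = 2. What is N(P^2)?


N(P^a) = p^(a*f)
= 59^(2*2)
= 59^4
= 12117361

12117361


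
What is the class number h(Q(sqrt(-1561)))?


K = Q(sqrt(-1561)). d mod 4 = 3, so D = disc(K) = 4d = -6244
h(K) equals the number of primitive reduced positive-definite forms (a, b, c) = a*x^2 + b*x*y + c*y^2 with b^2 - 4ac = D,
where reduced means |b| <= a <= c, with b >= 0 whenever |b| = a or a = c, and primitive means gcd(a, b, c) = 1.
Reduced forces 3a^2 <= |D| = 6244, so 1 <= a <= 45; b must have the parity of D, and c = (b^2 - D)/(4a) must be an integer >= a.
Enumerate a = 1..45, b in [-a, a]:
  a=1: (1, 0, 1561)  [1]
  a=2: (2, 2, 781)  [1]
  a=3..4: none
  a=5: (5, -4, 313), (5, 4, 313)  [2]
  a=6: none
  a=7: (7, 0, 223)  [1]
  a=8..9: none
  a=10: (10, -6, 157), (10, 6, 157)  [2]
  a=11: (11, -2, 142), (11, 2, 142)  [2]
  a=12: none
  a=13: (13, -10, 122), (13, 10, 122)  [2]
  a=14: (14, 14, 115)  [1]
  a=15..18: none
  a=19: (19, -8, 83), (19, 8, 83)  [2]
  a=20..21: none
  a=22: (22, -2, 71), (22, 2, 71)  [2]
  a=23: (23, -14, 70), (23, 14, 70)  [2]
  a=24: none
  a=25: (25, -16, 65), (25, 16, 65)  [2]
  a=26: (26, -10, 61), (26, 10, 61)  [2]
  a=27..28: none
  a=29: (29, -22, 58), (29, 22, 58)  [2]
  a=30: none
  a=31: (31, -24, 55), (31, 24, 55)  [2]
  a=32..34: none
  a=35: (35, -14, 46), (35, 14, 46)  [2]
  a=36: none
  a=37: (37, -34, 50), (37, 34, 50)  [2]
  a=38: (38, -30, 47), (38, 30, 47)  [2]
  a=39..45: none
Total reduced forms: 1 + 1 + 2 + 1 + 2 + 2 + 2 + 1 + 2 + 2 + 2 + 2 + 2 + 2 + 2 + 2 + 2 + 2 = 32
h = 32

32


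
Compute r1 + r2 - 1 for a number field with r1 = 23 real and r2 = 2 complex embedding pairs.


By Dirichlet's unit theorem:
rank = r1 + r2 - 1
= 23 + 2 - 1
= 24

24


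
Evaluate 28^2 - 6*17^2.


x^2 - d*y^2
= 28^2 - 6*17^2
= 784 - 1734
= -950

-950


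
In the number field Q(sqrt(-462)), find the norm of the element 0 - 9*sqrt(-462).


N(a + b*sqrt(d)) = a^2 - d*b^2
= (0)^2 - (-462)*(-9)^2
= 0 + 37422
= 37422

37422


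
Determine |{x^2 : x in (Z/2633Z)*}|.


For prime p, the number of non-zero quadratic residues is (p-1)/2.
= (2633-1)/2
= 1316

1316


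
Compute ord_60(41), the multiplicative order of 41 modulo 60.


We want ord_60(41), the smallest k >= 1 with 41^k = 1 mod 60.
n = 60 = 2^2 * 3 * 5, phi(60) = 16; the order divides phi(n).
Divisors of 16: 1, 2, 4, 8, 16
Repeated squaring mod 60: 41^1 = 41, 41^2 = 1, 41^4 = 1, 41^8 = 1, 41^16 = 1
Test divisors in increasing order:
  k=1: 41^1 = 41 mod 60
  k=2: 41^2 = 1 mod 60  <- first divisor giving 1
Order = 2

2


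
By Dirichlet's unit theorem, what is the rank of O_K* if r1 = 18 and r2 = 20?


By Dirichlet's unit theorem:
rank = r1 + r2 - 1
= 18 + 20 - 1
= 37

37


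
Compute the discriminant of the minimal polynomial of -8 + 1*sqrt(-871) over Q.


The element -8 + 1*sqrt(-871) has minimal polynomial:
x^2 + 16*x + 935
Discriminant = (16)^2 - 4*(935)
= 256 - 3740
= -3484

-3484


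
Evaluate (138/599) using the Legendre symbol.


p = 599 is prime, so compute (138/599) with the reciprocity algorithm (Jacobi-symbol steps: pull out 2s via (2/n), flip via reciprocity, reduce):
  pull out 2: (2/599) = +1  (since 599 mod 8 = 7)
  reciprocity: (69/599) -> +(599/69)
  reduce: (47/69)
  reciprocity: (47/69) -> +(69/47)
  reduce: (22/47)
  pull out 2: (2/47) = +1  (since 47 mod 8 = 7)
  reciprocity: (11/47) -> -(47/11)
  reduce: (3/11)
  reciprocity: (3/11) -> -(11/3)
  reduce: (2/3)
  pull out 2: (2/3) = -1  (since 3 mod 8 = 3)
  (1/3) = 1
Product of signs = -1
(138/599) = -1

-1


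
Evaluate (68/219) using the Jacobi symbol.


Compute (68/219) via quadratic reciprocity:
  pull out 2: (2/219) = -1  (since 219 mod 8 = 3)
  pull out 2: (2/219) = -1  (since 219 mod 8 = 3)
  reciprocity: (17/219) -> +(219/17)
  reduce: (15/17)
  reciprocity: (15/17) -> +(17/15)
  reduce: (2/15)
  pull out 2: (2/15) = +1  (since 15 mod 8 = 7)
  (1/15) = 1
Product of signs = 1

1


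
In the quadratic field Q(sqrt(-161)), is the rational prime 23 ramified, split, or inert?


K = Q(sqrt(-161)). Since d mod 4 = 3, disc(K) = -644.
Check p | disc: -644 mod 23 = 0.
p divides disc, so p ramifies: (p) = P^2 with e=2, f=1, g=1.
Therefore p is ramified.

ramified


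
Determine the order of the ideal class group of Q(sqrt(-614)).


K = Q(sqrt(-614)). d mod 4 = 2, so D = disc(K) = 4d = -2456
h(K) equals the number of primitive reduced positive-definite forms (a, b, c) = a*x^2 + b*x*y + c*y^2 with b^2 - 4ac = D,
where reduced means |b| <= a <= c, with b >= 0 whenever |b| = a or a = c, and primitive means gcd(a, b, c) = 1.
Reduced forces 3a^2 <= |D| = 2456, so 1 <= a <= 28; b must have the parity of D, and c = (b^2 - D)/(4a) must be an integer >= a.
Enumerate a = 1..28, b in [-a, a]:
  a=1: (1, 0, 614)  [1]
  a=2: (2, 0, 307)  [1]
  a=3: (3, -2, 205), (3, 2, 205)  [2]
  a=4: none
  a=5: (5, -2, 123), (5, 2, 123)  [2]
  a=6: (6, -4, 103), (6, 4, 103)  [2]
  a=7: (7, -6, 89), (7, 6, 89)  [2]
  a=8: none
  a=9: (9, -8, 70), (9, 8, 70)  [2]
  a=10: (10, -8, 63), (10, 8, 63)  [2]
  a=11..12: none
  a=13: (13, -12, 50), (13, 12, 50)  [2]
  a=14: (14, -8, 45), (14, 8, 45)  [2]
  a=15: (15, -8, 42), (15, -2, 41), (15, 2, 41), (15, 8, 42)  [4]
  a=16: none
  a=17: (17, -14, 39), (17, 14, 39)  [2]
  a=18: (18, -8, 35), (18, 8, 35)  [2]
  a=19..20: none
  a=21: (21, -20, 34), (21, -8, 30), (21, 8, 30), (21, 20, 34)  [4]
  a=22..24: none
  a=25: (25, -12, 26), (25, 12, 26)  [2]
  a=26: none
  a=27: (27, -26, 29), (27, 26, 29)  [2]
  a=28: none
Total reduced forms: 1 + 1 + 2 + 2 + 2 + 2 + 2 + 2 + 2 + 2 + 4 + 2 + 2 + 4 + 2 + 2 = 34
h = 34

34


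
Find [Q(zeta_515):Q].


The degree equals Euler's totient phi(515).
515 = 5 * 103
phi(515) = 408

408


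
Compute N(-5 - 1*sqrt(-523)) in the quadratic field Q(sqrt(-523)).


N(a + b*sqrt(d)) = a^2 - d*b^2
= (-5)^2 - (-523)*(-1)^2
= 25 + 523
= 548

548


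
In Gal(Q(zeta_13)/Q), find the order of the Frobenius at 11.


The Frobenius at p in Gal(Q(zeta_n)/Q) = (Z/nZ)* is the class of p, so its order is ord_13(11), the smallest k >= 1 with 11^k = 1 mod 13.
n = 13 = 13, phi(13) = 12; the order divides phi(n).
Divisors of 12: 1, 2, 3, 4, 6, 12
Repeated squaring mod 13: 11^1 = 11, 11^2 = 4, 11^4 = 3, 11^8 = 9
Test divisors in increasing order:
  k=1: 11^1 = 11 mod 13
  k=2: 11^2 = 4 mod 13
  k=3: 11^3 = 4 * 11 = 5 mod 13
  k=4: 11^4 = 3 mod 13
  k=6: 11^6 = 3 * 4 = 12 mod 13
  k=12: 11^12 = 9 * 3 = 1 mod 13  <- first divisor giving 1
Order = 12

12


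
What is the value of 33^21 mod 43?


p = 43 is prime and the exponent is (p-1)/2 = 21, so by Euler's criterion 33^21 = (33/43) = +1 or -1 mod 43.
Compute by square-and-multiply:
  21 = 16 + 4 + 1 (binary 10101)
  Repeated squaring mod 43: 33^1 = 33, 33^2 = 14, 33^4 = 24, 33^8 = 17, 33^16 = 31
  33^21 = 33^16 * 33^4 * 33^1 = 31 * 24 * 33 mod 43
    31 * 24 = 744 = 13 mod 43
    13 * 33 = 429 = 42 mod 43
  33^21 = 42 mod 43
Result 42 = p - 1 = -1 mod 43: 33 is a quadratic non-residue mod 43. As a residue in [0, p-1] the value is 42.
33^21 mod 43 = 42

42


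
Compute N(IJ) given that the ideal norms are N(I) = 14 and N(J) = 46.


N(IJ) = N(I) * N(J)
= 14 * 46
= 644

644


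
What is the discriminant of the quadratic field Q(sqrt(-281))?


For K = Q(sqrt(d)) with d squarefree: disc(K) = d if d = 1 mod 4, and disc(K) = 4d if d = 2 or 3 mod 4.
Here d = -281, and d mod 4 = 3.
d = 3 mod 4, not 1 (O_K = Z[sqrt(d)]), so disc(K) = 4d = 4 * (-281) = -1124

-1124


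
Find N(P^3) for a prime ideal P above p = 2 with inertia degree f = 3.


N(P^a) = p^(a*f)
= 2^(3*3)
= 2^9
= 512

512


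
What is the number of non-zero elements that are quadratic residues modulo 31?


For prime p, the number of non-zero quadratic residues is (p-1)/2.
= (31-1)/2
= 15

15


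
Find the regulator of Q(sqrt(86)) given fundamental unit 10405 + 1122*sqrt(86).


epsilon = 10405 + 1122*sqrt(86)
= 20810.0000
R = ln(20810.0000)
= 9.9432

9.9432


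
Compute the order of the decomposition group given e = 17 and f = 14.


|D_P| = e * f
= 17 * 14
= 238

238


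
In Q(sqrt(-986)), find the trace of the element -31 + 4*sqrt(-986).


Tr(a + b*sqrt(d)) = (a + b*sqrt(d)) + (a - b*sqrt(d)) = 2a
= 2 * (-31)
= -62

-62


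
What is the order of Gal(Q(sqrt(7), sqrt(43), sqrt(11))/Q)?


The 3 square roots of distinct primes are multiplicatively independent over Q,
so [K:Q] = 2^3 and Gal(K/Q) is isomorphic to (Z/2Z)^3.
|Gal| = 2^3 = 8

8


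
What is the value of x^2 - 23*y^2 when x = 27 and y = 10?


x^2 - d*y^2
= 27^2 - 23*10^2
= 729 - 2300
= -1571

-1571


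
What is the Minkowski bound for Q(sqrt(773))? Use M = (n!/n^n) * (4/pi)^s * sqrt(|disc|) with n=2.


d = 773, d mod 4 = 1, so disc(K) = d = 773; |disc(K)| = 773
Real quadratic field, so n = 2, s = r2 = 0, r1 = 2
M = (n!/n^n) * (4/pi)^s * sqrt(|disc(K)|) = (2!/2^2) * (4/pi)^0 * sqrt(773)
= 0.5 * 1.000000 * 27.802878
= 13.9014

13.9014


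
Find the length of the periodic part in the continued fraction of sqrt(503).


Run the CF algorithm for sqrt(503).
a_0 = floor(sqrt(503)) = 22; set m_0=0, q_0=1.
Recurrence: m' = q*a - m,  q' = (d - m'^2)/q,  a' = floor((a_0 + m')/q').
  step 1: m=22, q=19, a=2
  step 2: m=16, q=13, a=2
  step 3: m=10, q=31, a=1
  step 4: m=21, q=2, a=21
  step 5: m=21, q=31, a=1
  step 6: m=10, q=13, a=2
  step 7: m=16, q=19, a=2
  step 8: m=22, q=1, a=44
a_8 = 2*a_0 = 44, so the period closes here.
sqrt(503) = [22; 2, 2, 1, 21, 1, 2, 2, 44]
Period length = 8

8


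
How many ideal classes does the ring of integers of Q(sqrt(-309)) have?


K = Q(sqrt(-309)). d mod 4 = 3, so D = disc(K) = 4d = -1236
h(K) equals the number of primitive reduced positive-definite forms (a, b, c) = a*x^2 + b*x*y + c*y^2 with b^2 - 4ac = D,
where reduced means |b| <= a <= c, with b >= 0 whenever |b| = a or a = c, and primitive means gcd(a, b, c) = 1.
Reduced forces 3a^2 <= |D| = 1236, so 1 <= a <= 20; b must have the parity of D, and c = (b^2 - D)/(4a) must be an integer >= a.
Enumerate a = 1..20, b in [-a, a]:
  a=1: (1, 0, 309)  [1]
  a=2: (2, 2, 155)  [1]
  a=3: (3, 0, 103)  [1]
  a=4: none
  a=5: (5, -2, 62), (5, 2, 62)  [2]
  a=6: (6, 6, 53)  [1]
  a=7..9: none
  a=10: (10, -2, 31), (10, 2, 31)  [2]
  a=11..12: none
  a=13: (13, -8, 25), (13, 8, 25)  [2]
  a=14: none
  a=15: (15, -12, 23), (15, 12, 23)  [2]
  a=16..20: none
Total reduced forms: 1 + 1 + 1 + 2 + 1 + 2 + 2 + 2 = 12
h = 12

12


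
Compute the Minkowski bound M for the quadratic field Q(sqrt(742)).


d = 742, d mod 4 = 2, so disc(K) = 4d = 2968; |disc(K)| = 2968
Real quadratic field, so n = 2, s = r2 = 0, r1 = 2
M = (n!/n^n) * (4/pi)^s * sqrt(|disc(K)|) = (2!/2^2) * (4/pi)^0 * sqrt(2968)
= 0.5 * 1.000000 * 54.479354
= 27.2397

27.2397


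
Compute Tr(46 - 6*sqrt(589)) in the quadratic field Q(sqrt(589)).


Tr(a + b*sqrt(d)) = (a + b*sqrt(d)) + (a - b*sqrt(d)) = 2a
= 2 * (46)
= 92

92


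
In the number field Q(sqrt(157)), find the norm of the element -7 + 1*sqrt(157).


N(a + b*sqrt(d)) = a^2 - d*b^2
= (-7)^2 - (157)*(1)^2
= 49 - 157
= -108

-108


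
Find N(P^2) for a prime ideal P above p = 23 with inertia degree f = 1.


N(P^a) = p^(a*f)
= 23^(2*1)
= 23^2
= 529

529


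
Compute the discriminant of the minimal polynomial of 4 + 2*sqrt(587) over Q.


The element 4 + 2*sqrt(587) has minimal polynomial:
x^2 - 8*x - 2332
Discriminant = (-8)^2 - 4*(-2332)
= 64 + 9328
= 9392

9392


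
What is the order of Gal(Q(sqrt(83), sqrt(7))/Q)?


The 2 square roots of distinct primes are multiplicatively independent over Q,
so [K:Q] = 2^2 and Gal(K/Q) is isomorphic to (Z/2Z)^2.
|Gal| = 2^2 = 4

4


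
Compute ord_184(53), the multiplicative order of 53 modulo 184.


We want ord_184(53), the smallest k >= 1 with 53^k = 1 mod 184.
n = 184 = 2^3 * 23, phi(184) = 88; the order divides phi(n).
Divisors of 88: 1, 2, 4, 8, 11, 22, 44, 88
Repeated squaring mod 184: 53^1 = 53, 53^2 = 49, 53^4 = 9, 53^8 = 81, 53^16 = 121, 53^32 = 105, 53^64 = 169
Test divisors in increasing order:
  k=1: 53^1 = 53 mod 184
  k=2: 53^2 = 49 mod 184
  k=4: 53^4 = 9 mod 184
  k=8: 53^8 = 81 mod 184
  k=11: 53^11 = 81 * 49 * 53 = 45 mod 184
  k=22: 53^22 = 121 * 9 * 49 = 1 mod 184  <- first divisor giving 1
Order = 22

22


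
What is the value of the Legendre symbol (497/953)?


p = 953 is prime, so compute (497/953) with the reciprocity algorithm (Jacobi-symbol steps: pull out 2s via (2/n), flip via reciprocity, reduce):
  reciprocity: (497/953) -> +(953/497)
  reduce: (456/497)
  pull out 2: (2/497) = +1  (since 497 mod 8 = 1)
  pull out 2: (2/497) = +1  (since 497 mod 8 = 1)
  pull out 2: (2/497) = +1  (since 497 mod 8 = 1)
  reciprocity: (57/497) -> +(497/57)
  reduce: (41/57)
  reciprocity: (41/57) -> +(57/41)
  reduce: (16/41)
  pull out 2: (2/41) = +1  (since 41 mod 8 = 1)
  pull out 2: (2/41) = +1  (since 41 mod 8 = 1)
  pull out 2: (2/41) = +1  (since 41 mod 8 = 1)
  pull out 2: (2/41) = +1  (since 41 mod 8 = 1)
  (1/41) = 1
Product of signs = 1
(497/953) = 1

1


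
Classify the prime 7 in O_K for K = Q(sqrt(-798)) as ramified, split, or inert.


K = Q(sqrt(-798)). Since d mod 4 = 2, disc(K) = -3192.
Check p | disc: -3192 mod 7 = 0.
p divides disc, so p ramifies: (p) = P^2 with e=2, f=1, g=1.
Therefore p is ramified.

ramified


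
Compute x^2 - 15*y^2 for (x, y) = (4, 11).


x^2 - d*y^2
= 4^2 - 15*11^2
= 16 - 1815
= -1799

-1799


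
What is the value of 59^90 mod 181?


p = 181 is prime and the exponent is (p-1)/2 = 90, so by Euler's criterion 59^90 = (59/181) = +1 or -1 mod 181.
Compute by square-and-multiply:
  90 = 64 + 16 + 8 + 2 (binary 1011010)
  Repeated squaring mod 181: 59^1 = 59, 59^2 = 42, 59^4 = 135, 59^8 = 125, 59^16 = 59, 59^32 = 42, 59^64 = 135
  59^90 = 59^64 * 59^16 * 59^8 * 59^2 = 135 * 59 * 125 * 42 mod 181
    135 * 59 = 7965 = 1 mod 181
    1 * 125 = 125 = 125 mod 181
    125 * 42 = 5250 = 1 mod 181
  59^90 = 1 mod 181
Result 1: 59 is a quadratic residue mod 181.
59^90 mod 181 = 1

1


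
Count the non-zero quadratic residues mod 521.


For prime p, the number of non-zero quadratic residues is (p-1)/2.
= (521-1)/2
= 260

260


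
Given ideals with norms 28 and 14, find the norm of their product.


N(IJ) = N(I) * N(J)
= 28 * 14
= 392

392


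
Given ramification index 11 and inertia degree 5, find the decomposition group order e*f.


|D_P| = e * f
= 11 * 5
= 55

55


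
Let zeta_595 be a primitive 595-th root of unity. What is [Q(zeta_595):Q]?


The degree equals Euler's totient phi(595).
595 = 5 * 7 * 17
phi(595) = 384

384


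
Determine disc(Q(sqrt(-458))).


For K = Q(sqrt(d)) with d squarefree: disc(K) = d if d = 1 mod 4, and disc(K) = 4d if d = 2 or 3 mod 4.
Here d = -458, and d mod 4 = 2.
d = 2 mod 4, not 1 (O_K = Z[sqrt(d)]), so disc(K) = 4d = 4 * (-458) = -1832

-1832


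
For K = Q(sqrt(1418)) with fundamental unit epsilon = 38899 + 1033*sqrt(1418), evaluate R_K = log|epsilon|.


epsilon = 38899 + 1033*sqrt(1418)
= 77798.0000
R = ln(77798.0000)
= 11.2619

11.2619


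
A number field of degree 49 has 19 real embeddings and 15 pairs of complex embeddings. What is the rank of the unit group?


By Dirichlet's unit theorem:
rank = r1 + r2 - 1
= 19 + 15 - 1
= 33

33


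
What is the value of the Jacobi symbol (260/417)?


Compute (260/417) via quadratic reciprocity:
  pull out 2: (2/417) = +1  (since 417 mod 8 = 1)
  pull out 2: (2/417) = +1  (since 417 mod 8 = 1)
  reciprocity: (65/417) -> +(417/65)
  reduce: (27/65)
  reciprocity: (27/65) -> +(65/27)
  reduce: (11/27)
  reciprocity: (11/27) -> -(27/11)
  reduce: (5/11)
  reciprocity: (5/11) -> +(11/5)
  reduce: (1/5)
  (1/5) = 1
Product of signs = -1

-1


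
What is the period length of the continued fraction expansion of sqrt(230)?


Run the CF algorithm for sqrt(230).
a_0 = floor(sqrt(230)) = 15; set m_0=0, q_0=1.
Recurrence: m' = q*a - m,  q' = (d - m'^2)/q,  a' = floor((a_0 + m')/q').
  step 1: m=15, q=5, a=6
  step 2: m=15, q=1, a=30
a_2 = 2*a_0 = 30, so the period closes here.
sqrt(230) = [15; 6, 30]
Period length = 2

2


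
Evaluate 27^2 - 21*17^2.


x^2 - d*y^2
= 27^2 - 21*17^2
= 729 - 6069
= -5340

-5340


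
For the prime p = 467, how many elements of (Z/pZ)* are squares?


For prime p, the number of non-zero quadratic residues is (p-1)/2.
= (467-1)/2
= 233

233


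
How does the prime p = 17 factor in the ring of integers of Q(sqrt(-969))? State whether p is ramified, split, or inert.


K = Q(sqrt(-969)). Since d mod 4 = 3, disc(K) = -3876.
Check p | disc: -3876 mod 17 = 0.
p divides disc, so p ramifies: (p) = P^2 with e=2, f=1, g=1.
Therefore p is ramified.

ramified


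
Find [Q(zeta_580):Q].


The degree equals Euler's totient phi(580).
580 = 2^2 * 5 * 29
phi(580) = 224

224


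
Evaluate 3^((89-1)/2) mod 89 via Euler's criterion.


p = 89 is prime and the exponent is (p-1)/2 = 44, so by Euler's criterion 3^44 = (3/89) = +1 or -1 mod 89.
Compute by square-and-multiply:
  44 = 32 + 8 + 4 (binary 101100)
  Repeated squaring mod 89: 3^1 = 3, 3^2 = 9, 3^4 = 81, 3^8 = 64, 3^16 = 2, 3^32 = 4
  3^44 = 3^32 * 3^8 * 3^4 = 4 * 64 * 81 mod 89
    4 * 64 = 256 = 78 mod 89
    78 * 81 = 6318 = 88 mod 89
  3^44 = 88 mod 89
Result 88 = p - 1 = -1 mod 89: 3 is a quadratic non-residue mod 89. As a residue in [0, p-1] the value is 88.
3^44 mod 89 = 88

88


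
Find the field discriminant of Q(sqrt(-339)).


For K = Q(sqrt(d)) with d squarefree: disc(K) = d if d = 1 mod 4, and disc(K) = 4d if d = 2 or 3 mod 4.
Here d = -339, and d mod 4 = 1.
d = 1 mod 4 (O_K = Z[(1+sqrt(d))/2]), so disc(K) = d = -339

-339


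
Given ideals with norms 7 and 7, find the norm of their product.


N(IJ) = N(I) * N(J)
= 7 * 7
= 49

49


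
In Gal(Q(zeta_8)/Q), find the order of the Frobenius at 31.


The Frobenius at p in Gal(Q(zeta_n)/Q) = (Z/nZ)* is the class of p, so its order is ord_8(31), the smallest k >= 1 with 31^k = 1 mod 8.
n = 8 = 2^3, phi(8) = 4; the order divides phi(n).
Divisors of 4: 1, 2, 4
Repeated squaring mod 8: 31^1 = 7, 31^2 = 1, 31^4 = 1
Test divisors in increasing order:
  k=1: 31^1 = 7 mod 8
  k=2: 31^2 = 1 mod 8  <- first divisor giving 1
Order = 2

2


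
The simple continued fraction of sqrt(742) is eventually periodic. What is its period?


Run the CF algorithm for sqrt(742).
a_0 = floor(sqrt(742)) = 27; set m_0=0, q_0=1.
Recurrence: m' = q*a - m,  q' = (d - m'^2)/q,  a' = floor((a_0 + m')/q').
  step 1: m=27, q=13, a=4
  step 2: m=25, q=9, a=5
  step 3: m=20, q=38, a=1
  step 4: m=18, q=11, a=4
  step 5: m=26, q=6, a=8
  step 6: m=22, q=43, a=1
  step 7: m=21, q=7, a=6
  step 8: m=21, q=43, a=1
  step 9: m=22, q=6, a=8
  step 10: m=26, q=11, a=4
  step 11: m=18, q=38, a=1
  step 12: m=20, q=9, a=5
  step 13: m=25, q=13, a=4
  step 14: m=27, q=1, a=54
a_14 = 2*a_0 = 54, so the period closes here.
sqrt(742) = [27; 4, 5, 1, 4, 8, 1, 6, 1, 8, 4, 1, 5, 4, 54]
Period length = 14

14


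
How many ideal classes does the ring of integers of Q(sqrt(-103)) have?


K = Q(sqrt(-103)). d mod 4 = 1, so D = disc(K) = d = -103
h(K) equals the number of primitive reduced positive-definite forms (a, b, c) = a*x^2 + b*x*y + c*y^2 with b^2 - 4ac = D,
where reduced means |b| <= a <= c, with b >= 0 whenever |b| = a or a = c, and primitive means gcd(a, b, c) = 1.
Reduced forces 3a^2 <= |D| = 103, so 1 <= a <= 5; b must have the parity of D, and c = (b^2 - D)/(4a) must be an integer >= a.
Enumerate a = 1..5, b in [-a, a]:
  a=1: (1, 1, 26)  [1]
  a=2: (2, -1, 13), (2, 1, 13)  [2]
  a=3: none
  a=4: (4, -3, 7), (4, 3, 7)  [2]
  a=5: none
Total reduced forms: 1 + 2 + 2 = 5
h = 5

5


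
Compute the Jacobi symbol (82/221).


Compute (82/221) via quadratic reciprocity:
  pull out 2: (2/221) = -1  (since 221 mod 8 = 5)
  reciprocity: (41/221) -> +(221/41)
  reduce: (16/41)
  pull out 2: (2/41) = +1  (since 41 mod 8 = 1)
  pull out 2: (2/41) = +1  (since 41 mod 8 = 1)
  pull out 2: (2/41) = +1  (since 41 mod 8 = 1)
  pull out 2: (2/41) = +1  (since 41 mod 8 = 1)
  (1/41) = 1
Product of signs = -1

-1


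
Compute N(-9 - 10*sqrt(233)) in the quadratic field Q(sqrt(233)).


N(a + b*sqrt(d)) = a^2 - d*b^2
= (-9)^2 - (233)*(-10)^2
= 81 - 23300
= -23219

-23219


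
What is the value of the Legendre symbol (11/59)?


p = 59 is prime, so compute (11/59) with the reciprocity algorithm (Jacobi-symbol steps: pull out 2s via (2/n), flip via reciprocity, reduce):
  reciprocity: (11/59) -> -(59/11)
  reduce: (4/11)
  pull out 2: (2/11) = -1  (since 11 mod 8 = 3)
  pull out 2: (2/11) = -1  (since 11 mod 8 = 3)
  (1/11) = 1
Product of signs = -1
(11/59) = -1

-1


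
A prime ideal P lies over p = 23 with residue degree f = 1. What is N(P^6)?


N(P^a) = p^(a*f)
= 23^(6*1)
= 23^6
= 148035889

148035889


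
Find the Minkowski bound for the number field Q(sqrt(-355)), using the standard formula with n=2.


d = -355, d mod 4 = 1, so disc(K) = d = -355; |disc(K)| = 355
Imaginary quadratic field, so n = 2, s = r2 = 1, r1 = 0
M = (n!/n^n) * (4/pi)^s * sqrt(|disc(K)|) = (2!/2^2) * (4/pi)^1 * sqrt(355)
= 0.5 * 1.273240 * 18.841444
= 11.9948

11.9948


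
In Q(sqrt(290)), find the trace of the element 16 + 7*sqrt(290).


Tr(a + b*sqrt(d)) = (a + b*sqrt(d)) + (a - b*sqrt(d)) = 2a
= 2 * (16)
= 32

32


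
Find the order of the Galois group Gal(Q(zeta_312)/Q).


|Gal(Q(zeta_312)/Q)| = phi(312)
= 96

96


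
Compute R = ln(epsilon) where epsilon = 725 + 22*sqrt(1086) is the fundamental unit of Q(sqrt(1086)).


epsilon = 725 + 22*sqrt(1086)
= 1449.9993
R = ln(1449.9993)
= 7.2793

7.2793


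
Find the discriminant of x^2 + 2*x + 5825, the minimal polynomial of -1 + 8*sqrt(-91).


The element -1 + 8*sqrt(-91) has minimal polynomial:
x^2 + 2*x + 5825
Discriminant = (2)^2 - 4*(5825)
= 4 - 23300
= -23296

-23296


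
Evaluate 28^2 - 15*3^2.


x^2 - d*y^2
= 28^2 - 15*3^2
= 784 - 135
= 649

649


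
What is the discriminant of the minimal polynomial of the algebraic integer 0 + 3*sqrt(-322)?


The element 0 + 3*sqrt(-322) has minimal polynomial:
x^2 + 0*x + 2898
Discriminant = (0)^2 - 4*(2898)
= 0 - 11592
= -11592

-11592


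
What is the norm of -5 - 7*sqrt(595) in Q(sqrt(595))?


N(a + b*sqrt(d)) = a^2 - d*b^2
= (-5)^2 - (595)*(-7)^2
= 25 - 29155
= -29130

-29130


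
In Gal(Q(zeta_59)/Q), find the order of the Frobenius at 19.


The Frobenius at p in Gal(Q(zeta_n)/Q) = (Z/nZ)* is the class of p, so its order is ord_59(19), the smallest k >= 1 with 19^k = 1 mod 59.
n = 59 = 59, phi(59) = 58; the order divides phi(n).
Divisors of 58: 1, 2, 29, 58
Repeated squaring mod 59: 19^1 = 19, 19^2 = 7, 19^4 = 49, 19^8 = 41, 19^16 = 29, 19^32 = 15
Test divisors in increasing order:
  k=1: 19^1 = 19 mod 59
  k=2: 19^2 = 7 mod 59
  k=29: 19^29 = 29 * 41 * 49 * 19 = 1 mod 59  <- first divisor giving 1
Order = 29

29


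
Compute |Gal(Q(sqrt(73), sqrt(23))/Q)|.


The 2 square roots of distinct primes are multiplicatively independent over Q,
so [K:Q] = 2^2 and Gal(K/Q) is isomorphic to (Z/2Z)^2.
|Gal| = 2^2 = 4

4


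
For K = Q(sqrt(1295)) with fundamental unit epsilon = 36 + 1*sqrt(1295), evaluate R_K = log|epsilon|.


epsilon = 36 + 1*sqrt(1295)
= 71.9861
R = ln(71.9861)
= 4.2765

4.2765


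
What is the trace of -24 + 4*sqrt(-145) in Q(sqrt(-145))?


Tr(a + b*sqrt(d)) = (a + b*sqrt(d)) + (a - b*sqrt(d)) = 2a
= 2 * (-24)
= -48

-48


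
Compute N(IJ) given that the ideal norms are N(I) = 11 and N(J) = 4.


N(IJ) = N(I) * N(J)
= 11 * 4
= 44

44


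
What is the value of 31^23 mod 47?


p = 47 is prime and the exponent is (p-1)/2 = 23, so by Euler's criterion 31^23 = (31/47) = +1 or -1 mod 47.
Compute by square-and-multiply:
  23 = 16 + 4 + 2 + 1 (binary 10111)
  Repeated squaring mod 47: 31^1 = 31, 31^2 = 21, 31^4 = 18, 31^8 = 42, 31^16 = 25
  31^23 = 31^16 * 31^4 * 31^2 * 31^1 = 25 * 18 * 21 * 31 mod 47
    25 * 18 = 450 = 27 mod 47
    27 * 21 = 567 = 3 mod 47
    3 * 31 = 93 = 46 mod 47
  31^23 = 46 mod 47
Result 46 = p - 1 = -1 mod 47: 31 is a quadratic non-residue mod 47. As a residue in [0, p-1] the value is 46.
31^23 mod 47 = 46

46


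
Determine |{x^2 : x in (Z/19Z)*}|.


For prime p, the number of non-zero quadratic residues is (p-1)/2.
= (19-1)/2
= 9

9


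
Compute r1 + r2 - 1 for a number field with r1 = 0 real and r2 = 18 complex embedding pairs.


By Dirichlet's unit theorem:
rank = r1 + r2 - 1
= 0 + 18 - 1
= 17

17


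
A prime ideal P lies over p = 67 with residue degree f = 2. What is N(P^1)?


N(P^a) = p^(a*f)
= 67^(1*2)
= 67^2
= 4489

4489


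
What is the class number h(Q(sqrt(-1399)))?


K = Q(sqrt(-1399)). d mod 4 = 1, so D = disc(K) = d = -1399
h(K) equals the number of primitive reduced positive-definite forms (a, b, c) = a*x^2 + b*x*y + c*y^2 with b^2 - 4ac = D,
where reduced means |b| <= a <= c, with b >= 0 whenever |b| = a or a = c, and primitive means gcd(a, b, c) = 1.
Reduced forces 3a^2 <= |D| = 1399, so 1 <= a <= 21; b must have the parity of D, and c = (b^2 - D)/(4a) must be an integer >= a.
Enumerate a = 1..21, b in [-a, a]:
  a=1: (1, 1, 350)  [1]
  a=2: (2, -1, 175), (2, 1, 175)  [2]
  a=3: none
  a=4: (4, -3, 88), (4, 3, 88)  [2]
  a=5: (5, -1, 70), (5, 1, 70)  [2]
  a=6: none
  a=7: (7, -1, 50), (7, 1, 50)  [2]
  a=8: (8, -3, 44), (8, 3, 44)  [2]
  a=9: none
  a=10: (10, -9, 37), (10, -1, 35), (10, 1, 35), (10, 9, 37)  [4]
  a=11: (11, -3, 32), (11, 3, 32)  [2]
  a=12..13: none
  a=14: (14, -13, 28), (14, -1, 25), (14, 1, 25), (14, 13, 28)  [4]
  a=15: none
  a=16: (16, -3, 22), (16, 3, 22)  [2]
  a=17..18: none
  a=19: (19, -11, 20), (19, 11, 20)  [2]
  a=20: (20, -19, 22), (20, 19, 22)  [2]
  a=21: none
Total reduced forms: 1 + 2 + 2 + 2 + 2 + 2 + 4 + 2 + 4 + 2 + 2 + 2 = 27
h = 27

27


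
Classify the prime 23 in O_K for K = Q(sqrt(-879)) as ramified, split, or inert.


K = Q(sqrt(-879)). Since d mod 4 = 1, disc(K) = -879.
Check p | disc: -879 mod 23 = 18.
p does not divide disc. Compute Legendre symbol (d/p):
18^((23-1)/2) mod 23 = 1
(d/p) = 1, so p splits: (p) = P*P' with e=1, f=1, g=2.
Therefore p is split.

split


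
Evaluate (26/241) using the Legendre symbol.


p = 241 is prime, so compute (26/241) with the reciprocity algorithm (Jacobi-symbol steps: pull out 2s via (2/n), flip via reciprocity, reduce):
  pull out 2: (2/241) = +1  (since 241 mod 8 = 1)
  reciprocity: (13/241) -> +(241/13)
  reduce: (7/13)
  reciprocity: (7/13) -> +(13/7)
  reduce: (6/7)
  pull out 2: (2/7) = +1  (since 7 mod 8 = 7)
  reciprocity: (3/7) -> -(7/3)
  reduce: (1/3)
  (1/3) = 1
Product of signs = -1
(26/241) = -1

-1


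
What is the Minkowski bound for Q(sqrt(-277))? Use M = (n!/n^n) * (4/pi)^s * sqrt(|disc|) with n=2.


d = -277, d mod 4 = 3, so disc(K) = 4d = -1108; |disc(K)| = 1108
Imaginary quadratic field, so n = 2, s = r2 = 1, r1 = 0
M = (n!/n^n) * (4/pi)^s * sqrt(|disc(K)|) = (2!/2^2) * (4/pi)^1 * sqrt(1108)
= 0.5 * 1.273240 * 33.286634
= 21.1909

21.1909


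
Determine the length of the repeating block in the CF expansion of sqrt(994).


Run the CF algorithm for sqrt(994).
a_0 = floor(sqrt(994)) = 31; set m_0=0, q_0=1.
Recurrence: m' = q*a - m,  q' = (d - m'^2)/q,  a' = floor((a_0 + m')/q').
  step 1: m=31, q=33, a=1
  step 2: m=2, q=30, a=1
  step 3: m=28, q=7, a=8
  step 4: m=28, q=30, a=1
  step 5: m=2, q=33, a=1
  step 6: m=31, q=1, a=62
a_6 = 2*a_0 = 62, so the period closes here.
sqrt(994) = [31; 1, 1, 8, 1, 1, 62]
Period length = 6

6


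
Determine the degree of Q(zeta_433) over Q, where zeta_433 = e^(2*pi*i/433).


The degree equals Euler's totient phi(433).
433 = 433
phi(433) = 432

432


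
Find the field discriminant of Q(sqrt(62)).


For K = Q(sqrt(d)) with d squarefree: disc(K) = d if d = 1 mod 4, and disc(K) = 4d if d = 2 or 3 mod 4.
Here d = 62, and d mod 4 = 2.
d = 2 mod 4, not 1 (O_K = Z[sqrt(d)]), so disc(K) = 4d = 4 * (62) = 248

248


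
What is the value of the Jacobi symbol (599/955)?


Compute (599/955) via quadratic reciprocity:
  reciprocity: (599/955) -> -(955/599)
  reduce: (356/599)
  pull out 2: (2/599) = +1  (since 599 mod 8 = 7)
  pull out 2: (2/599) = +1  (since 599 mod 8 = 7)
  reciprocity: (89/599) -> +(599/89)
  reduce: (65/89)
  reciprocity: (65/89) -> +(89/65)
  reduce: (24/65)
  pull out 2: (2/65) = +1  (since 65 mod 8 = 1)
  pull out 2: (2/65) = +1  (since 65 mod 8 = 1)
  pull out 2: (2/65) = +1  (since 65 mod 8 = 1)
  reciprocity: (3/65) -> +(65/3)
  reduce: (2/3)
  pull out 2: (2/3) = -1  (since 3 mod 8 = 3)
  (1/3) = 1
Product of signs = 1

1


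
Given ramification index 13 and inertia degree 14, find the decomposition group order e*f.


|D_P| = e * f
= 13 * 14
= 182

182


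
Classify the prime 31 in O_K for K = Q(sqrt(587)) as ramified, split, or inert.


K = Q(sqrt(587)). Since d mod 4 = 3, disc(K) = 2348.
Check p | disc: 2348 mod 31 = 23.
p does not divide disc. Compute Legendre symbol (d/p):
29^((31-1)/2) mod 31 = -1
(d/p) = -1, so p is inert: (p) stays prime with e=1, f=2, g=1.
Therefore p is inert.

inert


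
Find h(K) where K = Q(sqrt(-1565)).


K = Q(sqrt(-1565)). d mod 4 = 3, so D = disc(K) = 4d = -6260
h(K) equals the number of primitive reduced positive-definite forms (a, b, c) = a*x^2 + b*x*y + c*y^2 with b^2 - 4ac = D,
where reduced means |b| <= a <= c, with b >= 0 whenever |b| = a or a = c, and primitive means gcd(a, b, c) = 1.
Reduced forces 3a^2 <= |D| = 6260, so 1 <= a <= 45; b must have the parity of D, and c = (b^2 - D)/(4a) must be an integer >= a.
Enumerate a = 1..45, b in [-a, a]:
  a=1: (1, 0, 1565)  [1]
  a=2: (2, 2, 783)  [1]
  a=3: (3, -2, 522), (3, 2, 522)  [2]
  a=4: none
  a=5: (5, 0, 313)  [1]
  a=6: (6, -2, 261), (6, 2, 261)  [2]
  a=7..8: none
  a=9: (9, -2, 174), (9, 2, 174)  [2]
  a=10: (10, 10, 159)  [1]
  a=11..14: none
  a=15: (15, -10, 106), (15, 10, 106)  [2]
  a=16: none
  a=17: (17, -8, 93), (17, 8, 93)  [2]
  a=18: (18, -2, 87), (18, 2, 87)  [2]
  a=19..26: none
  a=27: (27, -2, 58), (27, 2, 58)  [2]
  a=28: none
  a=29: (29, -2, 54), (29, 2, 54)  [2]
  a=30: (30, -10, 53), (30, 10, 53)  [2]
  a=31: (31, -8, 51), (31, 8, 51)  [2]
  a=32..33: none
  a=34: (34, -26, 51), (34, 26, 51)  [2]
  a=35..36: none
  a=37: (37, -20, 45), (37, 20, 45)  [2]
  a=38..45: none
Total reduced forms: 1 + 1 + 2 + 1 + 2 + 2 + 1 + 2 + 2 + 2 + 2 + 2 + 2 + 2 + 2 + 2 = 28
h = 28

28


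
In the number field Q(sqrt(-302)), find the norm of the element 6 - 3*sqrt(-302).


N(a + b*sqrt(d)) = a^2 - d*b^2
= (6)^2 - (-302)*(-3)^2
= 36 + 2718
= 2754

2754


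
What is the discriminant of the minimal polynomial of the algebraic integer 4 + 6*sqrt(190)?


The element 4 + 6*sqrt(190) has minimal polynomial:
x^2 - 8*x - 6824
Discriminant = (-8)^2 - 4*(-6824)
= 64 + 27296
= 27360

27360


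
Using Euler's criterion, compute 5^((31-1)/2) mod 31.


p = 31 is prime and the exponent is (p-1)/2 = 15, so by Euler's criterion 5^15 = (5/31) = +1 or -1 mod 31.
Compute by square-and-multiply:
  15 = 8 + 4 + 2 + 1 (binary 1111)
  Repeated squaring mod 31: 5^1 = 5, 5^2 = 25, 5^4 = 5, 5^8 = 25
  5^15 = 5^8 * 5^4 * 5^2 * 5^1 = 25 * 5 * 25 * 5 mod 31
    25 * 5 = 125 = 1 mod 31
    1 * 25 = 25 = 25 mod 31
    25 * 5 = 125 = 1 mod 31
  5^15 = 1 mod 31
Result 1: 5 is a quadratic residue mod 31.
5^15 mod 31 = 1

1


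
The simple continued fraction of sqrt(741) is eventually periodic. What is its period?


Run the CF algorithm for sqrt(741).
a_0 = floor(sqrt(741)) = 27; set m_0=0, q_0=1.
Recurrence: m' = q*a - m,  q' = (d - m'^2)/q,  a' = floor((a_0 + m')/q').
  step 1: m=27, q=12, a=4
  step 2: m=21, q=25, a=1
  step 3: m=4, q=29, a=1
  step 4: m=25, q=4, a=13
  step 5: m=27, q=3, a=18
  step 6: m=27, q=4, a=13
  step 7: m=25, q=29, a=1
  step 8: m=4, q=25, a=1
  step 9: m=21, q=12, a=4
  step 10: m=27, q=1, a=54
a_10 = 2*a_0 = 54, so the period closes here.
sqrt(741) = [27; 4, 1, 1, 13, 18, 13, 1, 1, 4, 54]
Period length = 10

10


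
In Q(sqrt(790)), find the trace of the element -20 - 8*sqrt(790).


Tr(a + b*sqrt(d)) = (a + b*sqrt(d)) + (a - b*sqrt(d)) = 2a
= 2 * (-20)
= -40

-40


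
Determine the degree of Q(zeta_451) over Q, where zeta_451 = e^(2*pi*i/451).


The degree equals Euler's totient phi(451).
451 = 11 * 41
phi(451) = 400

400


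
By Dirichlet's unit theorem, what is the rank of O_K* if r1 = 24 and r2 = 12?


By Dirichlet's unit theorem:
rank = r1 + r2 - 1
= 24 + 12 - 1
= 35

35


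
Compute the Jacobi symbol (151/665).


Compute (151/665) via quadratic reciprocity:
  reciprocity: (151/665) -> +(665/151)
  reduce: (61/151)
  reciprocity: (61/151) -> +(151/61)
  reduce: (29/61)
  reciprocity: (29/61) -> +(61/29)
  reduce: (3/29)
  reciprocity: (3/29) -> +(29/3)
  reduce: (2/3)
  pull out 2: (2/3) = -1  (since 3 mod 8 = 3)
  (1/3) = 1
Product of signs = -1

-1


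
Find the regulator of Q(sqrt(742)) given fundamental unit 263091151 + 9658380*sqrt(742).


epsilon = 263091151 + 9658380*sqrt(742)
= 5.2618e+08
R = ln(5.2618e+08)
= 20.0812

20.0812


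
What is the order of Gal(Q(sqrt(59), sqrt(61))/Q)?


The 2 square roots of distinct primes are multiplicatively independent over Q,
so [K:Q] = 2^2 and Gal(K/Q) is isomorphic to (Z/2Z)^2.
|Gal| = 2^2 = 4

4


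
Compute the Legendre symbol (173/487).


p = 487 is prime, so compute (173/487) with the reciprocity algorithm (Jacobi-symbol steps: pull out 2s via (2/n), flip via reciprocity, reduce):
  reciprocity: (173/487) -> +(487/173)
  reduce: (141/173)
  reciprocity: (141/173) -> +(173/141)
  reduce: (32/141)
  pull out 2: (2/141) = -1  (since 141 mod 8 = 5)
  pull out 2: (2/141) = -1  (since 141 mod 8 = 5)
  pull out 2: (2/141) = -1  (since 141 mod 8 = 5)
  pull out 2: (2/141) = -1  (since 141 mod 8 = 5)
  pull out 2: (2/141) = -1  (since 141 mod 8 = 5)
  (1/141) = 1
Product of signs = -1
(173/487) = -1

-1
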